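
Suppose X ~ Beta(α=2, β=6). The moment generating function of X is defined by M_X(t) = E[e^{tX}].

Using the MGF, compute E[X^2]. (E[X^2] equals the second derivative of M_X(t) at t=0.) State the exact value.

M_X(t) = ₁F₁(2; 8; t)
M′(t) = ₁F₁(3; 9; t)/4
M′′(t) = ₁F₁(4; 10; t)/12

E[X^2] = M′′(0) = 1/12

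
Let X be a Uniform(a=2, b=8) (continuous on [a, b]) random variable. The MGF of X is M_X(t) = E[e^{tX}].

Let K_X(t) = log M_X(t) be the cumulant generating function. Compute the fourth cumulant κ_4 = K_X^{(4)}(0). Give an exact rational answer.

M_X(t) = (e^(8*t) - e^(2*t))/(6*t)
K_X(t) = log M_X(t) = -log(t) + log(e^(8*t) - e^(2*t)) - log(6)
K′(t) = (8*t*e^(6*t) - 2*t - e^(6*t) + 1)/(t*e^(6*t) - t)
K′′(t) = (-36*t^2*e^(6*t) + e^(12*t) - 2*e^(6*t) + 1)/(t^2*e^(12*t) - 2*t^2*e^(6*t) + t^2)
K′′′(t) = (216*t^3*e^(12*t) + 216*t^3*e^(6*t) - 2*e^(18*t) + 6*e^(12*t) - 6*e^(6*t) + 2)/(t^3*e^(18*t) - 3*t^3*e^(12*t) + 3*t^3*e^(6*t) - t^3)

κ_4 = K′′′′(0) = -54/5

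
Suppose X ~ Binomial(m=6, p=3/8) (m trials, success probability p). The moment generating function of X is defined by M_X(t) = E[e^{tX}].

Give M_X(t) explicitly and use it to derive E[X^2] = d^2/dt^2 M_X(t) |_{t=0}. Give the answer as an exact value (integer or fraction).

M_X(t) = (3*e^(t)/8 + 5/8)^6
dM/dt = 2187*e^(6*t)/131072 + 18225*e^(5*t)/131072 + 30375*e^(4*t)/65536 + 50625*e^(3*t)/65536 + 84375*e^(2*t)/131072 + 28125*e^(t)/131072
d^2M/dt^2 = 6561*e^(6*t)/65536 + 91125*e^(5*t)/131072 + 30375*e^(4*t)/16384 + 151875*e^(3*t)/65536 + 84375*e^(2*t)/65536 + 28125*e^(t)/131072

E[X^2] = d^2M/dt^2 |_{t=0} = 207/32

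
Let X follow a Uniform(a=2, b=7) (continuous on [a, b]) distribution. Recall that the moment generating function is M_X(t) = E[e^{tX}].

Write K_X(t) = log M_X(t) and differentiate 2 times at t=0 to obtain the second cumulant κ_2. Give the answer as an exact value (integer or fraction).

M_X(t) = (e^(7*t) - e^(2*t))/(5*t)
K_X(t) = log M_X(t) = -log(t) + log(e^(7*t) - e^(2*t)) - log(5)
K^(2)(t) = (-25*t^2*e^(5*t) + e^(10*t) - 2*e^(5*t) + 1)/(t^2*e^(10*t) - 2*t^2*e^(5*t) + t^2)

κ_2 = K^(2)(0) = 25/12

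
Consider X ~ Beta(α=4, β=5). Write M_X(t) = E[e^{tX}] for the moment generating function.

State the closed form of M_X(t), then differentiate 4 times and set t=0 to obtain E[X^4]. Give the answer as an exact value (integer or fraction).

E[X^4] = M′′′′(0) = 7/99

M_X(t) = ₁F₁(4; 9; t)
M′(t) = 4*₁F₁(5; 10; t)/9
M′′(t) = 2*₁F₁(6; 11; t)/9
M′′′(t) = 4*₁F₁(7; 12; t)/33
M′′′′(t) = 7*₁F₁(8; 13; t)/99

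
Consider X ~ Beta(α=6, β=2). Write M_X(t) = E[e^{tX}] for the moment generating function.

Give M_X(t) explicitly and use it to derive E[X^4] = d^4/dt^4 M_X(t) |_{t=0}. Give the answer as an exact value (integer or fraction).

M_X(t) = ₁F₁(6; 8; t)
M^(4)(t) = 21*₁F₁(10; 12; t)/55

E[X^4] = M^(4)(0) = 21/55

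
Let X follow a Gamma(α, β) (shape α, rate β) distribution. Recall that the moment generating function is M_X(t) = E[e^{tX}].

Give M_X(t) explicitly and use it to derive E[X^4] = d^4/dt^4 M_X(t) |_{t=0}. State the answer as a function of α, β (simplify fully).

E[X^4] = D^4[M](0) = α*(α^3 + 6*α^2 + 11*α + 6)/β^4

M_X(t) = (β/(β - t))^α
D^4[M](t) = (α^4*β^α*(1/(β - t))^α + 6*α^3*β^α*(1/(β - t))^α + 11*α^2*β^α*(1/(β - t))^α + 6*α*β^α*(1/(β - t))^α)/(β^4 - 4*β^3*t + 6*β^2*t^2 - 4*β*t^3 + t^4)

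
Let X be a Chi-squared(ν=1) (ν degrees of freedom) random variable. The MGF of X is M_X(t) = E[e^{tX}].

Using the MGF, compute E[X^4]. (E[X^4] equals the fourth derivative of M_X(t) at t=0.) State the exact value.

M_X(t) = 1/√(1 - 2*t)
M′(t) = -1/(2*t*√(1 - 2*t) - √(1 - 2*t))
M′′(t) = 3/(4*t^2*√(1 - 2*t) - 4*t*√(1 - 2*t) + √(1 - 2*t))
M′′′(t) = -15/(8*t^3*√(1 - 2*t) - 12*t^2*√(1 - 2*t) + 6*t*√(1 - 2*t) - √(1 - 2*t))
M′′′′(t) = 105/(16*t^4*√(1 - 2*t) - 32*t^3*√(1 - 2*t) + 24*t^2*√(1 - 2*t) - 8*t*√(1 - 2*t) + √(1 - 2*t))

E[X^4] = M′′′′(0) = 105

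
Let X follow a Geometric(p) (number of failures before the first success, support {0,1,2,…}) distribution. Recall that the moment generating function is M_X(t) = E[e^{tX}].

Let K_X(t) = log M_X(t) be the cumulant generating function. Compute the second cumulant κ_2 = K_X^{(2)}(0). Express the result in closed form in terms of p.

M_X(t) = p/(-(1 - p)*e^(t) + 1)
K_X(t) = log M_X(t) = log(p) - log(-(1 - p)*e^(t) + 1)
K^(2)(t) = (-p*e^(t) + e^(t))/(p^2*e^(2*t) - 2*p*e^(2*t) + 2*p*e^(t) + e^(2*t) - 2*e^(t) + 1)

κ_2 = K^(2)(0) = (1 - p)/p^2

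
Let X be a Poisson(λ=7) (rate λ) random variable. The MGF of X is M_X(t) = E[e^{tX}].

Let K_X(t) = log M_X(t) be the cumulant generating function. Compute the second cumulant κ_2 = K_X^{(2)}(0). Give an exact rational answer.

M_X(t) = e^(7*e^(t) - 7)
K_X(t) = log M_X(t) = 7*e^(t) - 7
dK/dt = 7*e^(t)
d^2K/dt^2 = 7*e^(t)

κ_2 = d^2K/dt^2 |_{t=0} = 7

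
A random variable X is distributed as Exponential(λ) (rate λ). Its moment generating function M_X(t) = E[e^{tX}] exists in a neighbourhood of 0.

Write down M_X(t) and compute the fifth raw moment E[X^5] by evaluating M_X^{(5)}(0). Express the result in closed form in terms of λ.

E[X^5] = M^(5)(0) = 120/λ^5

M_X(t) = λ/(λ - t)
M^(5)(t) = 120*λ/(λ^6 - 6*λ^5*t + 15*λ^4*t^2 - 20*λ^3*t^3 + 15*λ^2*t^4 - 6*λ*t^5 + t^6)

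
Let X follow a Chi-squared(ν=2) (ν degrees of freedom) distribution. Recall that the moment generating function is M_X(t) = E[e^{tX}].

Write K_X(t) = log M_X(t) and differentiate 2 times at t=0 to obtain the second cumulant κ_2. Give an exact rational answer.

M_X(t) = 1/(1 - 2*t)
K_X(t) = log M_X(t) = -log(1 - 2*t)
dK/dt = -2/(2*t - 1)
d^2K/dt^2 = 4/(4*t^2 - 4*t + 1)

κ_2 = d^2K/dt^2 |_{t=0} = 4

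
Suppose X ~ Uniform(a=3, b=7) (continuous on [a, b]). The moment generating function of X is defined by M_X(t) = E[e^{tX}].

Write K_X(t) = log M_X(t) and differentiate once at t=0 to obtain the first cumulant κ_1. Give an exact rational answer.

M_X(t) = (e^(7*t) - e^(3*t))/(4*t)
K_X(t) = log M_X(t) = -log(t) + log(e^(7*t) - e^(3*t)) - 2*log(2)
dK/dt = (7*t*e^(4*t) - 3*t - e^(4*t) + 1)/(t*e^(4*t) - t)

κ_1 = dK/dt |_{t=0} = 5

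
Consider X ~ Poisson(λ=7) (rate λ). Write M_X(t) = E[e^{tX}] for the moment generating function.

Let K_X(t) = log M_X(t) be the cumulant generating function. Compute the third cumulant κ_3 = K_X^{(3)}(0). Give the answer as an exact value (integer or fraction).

M_X(t) = e^(7*e^(t) - 7)
K_X(t) = log M_X(t) = 7*e^(t) - 7
K′(t) = 7*e^(t)
K′′(t) = 7*e^(t)
K′′′(t) = 7*e^(t)

κ_3 = K′′′(0) = 7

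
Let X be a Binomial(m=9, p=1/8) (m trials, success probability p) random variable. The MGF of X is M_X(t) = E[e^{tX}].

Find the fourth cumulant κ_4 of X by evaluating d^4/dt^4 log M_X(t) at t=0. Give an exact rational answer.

κ_4 = K′′′′(0) = 693/2048

M_X(t) = (e^(t)/8 + 7/8)^9
K_X(t) = log M_X(t) = 9*log(e^(t)/8 + 7/8)
K′(t) = 9*e^(t)/(e^(t) + 7)
K′′(t) = 63*e^(t)/(e^(2*t) + 14*e^(t) + 49)
K′′′(t) = (-63*e^(2*t) + 441*e^(t))/(e^(3*t) + 21*e^(2*t) + 147*e^(t) + 343)
K′′′′(t) = (63*e^(3*t) - 1764*e^(2*t) + 3087*e^(t))/(e^(4*t) + 28*e^(3*t) + 294*e^(2*t) + 1372*e^(t) + 2401)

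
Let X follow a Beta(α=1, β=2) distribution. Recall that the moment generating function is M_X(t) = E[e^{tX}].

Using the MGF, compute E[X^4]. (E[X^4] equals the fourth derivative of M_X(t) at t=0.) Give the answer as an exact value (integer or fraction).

E[X^4] = M^(4)(0) = 1/15

M_X(t) = ₁F₁(1; 3; t)
M^(4)(t) = ₁F₁(5; 7; t)/15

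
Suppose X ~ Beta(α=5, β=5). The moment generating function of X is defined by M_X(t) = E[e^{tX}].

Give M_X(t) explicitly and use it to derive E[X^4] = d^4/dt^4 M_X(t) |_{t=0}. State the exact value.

E[X^4] = M^(4)(0) = 14/143

M_X(t) = ₁F₁(5; 10; t)
M^(4)(t) = 14*₁F₁(9; 14; t)/143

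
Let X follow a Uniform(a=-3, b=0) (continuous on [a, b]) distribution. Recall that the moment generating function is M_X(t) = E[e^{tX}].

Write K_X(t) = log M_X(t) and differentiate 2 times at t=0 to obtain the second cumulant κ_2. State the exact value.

M_X(t) = (1 - e^(-3*t))/(3*t)
K_X(t) = log M_X(t) = -log(t) + log(1 - e^(-3*t)) - log(3)
dK/dt = (3*t - e^(3*t) + 1)/(t*e^(3*t) - t)
d^2K/dt^2 = (-9*t^2*e^(3*t) + e^(6*t) - 2*e^(3*t) + 1)/(t^2*e^(6*t) - 2*t^2*e^(3*t) + t^2)

κ_2 = d^2K/dt^2 |_{t=0} = 3/4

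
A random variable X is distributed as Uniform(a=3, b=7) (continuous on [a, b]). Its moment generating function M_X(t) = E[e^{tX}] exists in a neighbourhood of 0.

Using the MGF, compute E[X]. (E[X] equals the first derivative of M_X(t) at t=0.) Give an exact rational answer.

M_X(t) = (e^(7*t) - e^(3*t))/(4*t)
M′(t) = (7*t*e^(7*t) - 3*t*e^(3*t) - e^(7*t) + e^(3*t))/(4*t^2)

E[X] = M′(0) = 5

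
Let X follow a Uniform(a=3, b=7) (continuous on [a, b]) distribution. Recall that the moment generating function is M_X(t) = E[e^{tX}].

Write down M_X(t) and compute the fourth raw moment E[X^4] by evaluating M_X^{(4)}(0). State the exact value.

M_X(t) = (e^(7*t) - e^(3*t))/(4*t)
M′(t) = (7*t*e^(7*t) - 3*t*e^(3*t) - e^(7*t) + e^(3*t))/(4*t^2)
M′′(t) = (49*t^2*e^(7*t) - 9*t^2*e^(3*t) - 14*t*e^(7*t) + 6*t*e^(3*t) + 2*e^(7*t) - 2*e^(3*t))/(4*t^3)
M′′′(t) = (343*t^3*e^(7*t) - 27*t^3*e^(3*t) - 147*t^2*e^(7*t) + 27*t^2*e^(3*t) + 42*t*e^(7*t) - 18*t*e^(3*t) - 6*e^(7*t) + 6*e^(3*t))/(4*t^4)

E[X^4] = M′′′′(0) = 4141/5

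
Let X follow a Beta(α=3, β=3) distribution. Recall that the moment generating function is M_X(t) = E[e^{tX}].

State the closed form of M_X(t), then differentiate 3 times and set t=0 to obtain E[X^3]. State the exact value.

M_X(t) = ₁F₁(3; 6; t)
M′(t) = ₁F₁(4; 7; t)/2
M′′(t) = 2*₁F₁(5; 8; t)/7
M′′′(t) = 5*₁F₁(6; 9; t)/28

E[X^3] = M′′′(0) = 5/28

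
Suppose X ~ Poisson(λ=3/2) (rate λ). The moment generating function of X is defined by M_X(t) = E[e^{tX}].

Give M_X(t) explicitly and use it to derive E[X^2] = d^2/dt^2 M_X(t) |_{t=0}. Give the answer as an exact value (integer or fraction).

M_X(t) = e^(3*e^(t)/2 - 3/2)
M^(2)(t) = (9*e^(2*t)*e^(3*e^(t)/2) + 6*e^(t)*e^(3*e^(t)/2))*e^(-3/2)/4

E[X^2] = M^(2)(0) = 15/4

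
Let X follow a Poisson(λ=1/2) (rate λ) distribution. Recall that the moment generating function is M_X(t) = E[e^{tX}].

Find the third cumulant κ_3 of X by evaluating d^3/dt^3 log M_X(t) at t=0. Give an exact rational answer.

M_X(t) = e^(e^(t)/2 - 1/2)
K_X(t) = log M_X(t) = e^(t)/2 - 1/2
K′(t) = e^(t)/2
K′′(t) = e^(t)/2
K′′′(t) = e^(t)/2

κ_3 = K′′′(0) = 1/2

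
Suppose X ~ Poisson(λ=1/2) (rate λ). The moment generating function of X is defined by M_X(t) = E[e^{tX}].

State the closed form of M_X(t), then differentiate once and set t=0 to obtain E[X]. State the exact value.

M_X(t) = e^(e^(t)/2 - 1/2)
M′(t) = e^(-1/2)*e^(t)*e^(e^(t)/2)/2

E[X] = M′(0) = 1/2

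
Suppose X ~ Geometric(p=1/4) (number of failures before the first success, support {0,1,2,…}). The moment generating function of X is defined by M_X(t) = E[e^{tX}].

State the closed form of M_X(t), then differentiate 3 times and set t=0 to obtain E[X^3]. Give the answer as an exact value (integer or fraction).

E[X^3] = M^(3)(0) = 219

M_X(t) = 1/(4*(1 - 3*e^(t)/4))
M^(3)(t) = (27*e^(3*t) + 144*e^(2*t) + 48*e^(t))/(81*e^(4*t) - 432*e^(3*t) + 864*e^(2*t) - 768*e^(t) + 256)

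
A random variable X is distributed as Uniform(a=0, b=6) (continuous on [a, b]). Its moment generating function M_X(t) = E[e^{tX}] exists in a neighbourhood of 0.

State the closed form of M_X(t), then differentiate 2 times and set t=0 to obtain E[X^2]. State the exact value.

M_X(t) = (e^(6*t) - 1)/(6*t)
dM/dt = (6*t*e^(6*t) - e^(6*t) + 1)/(6*t^2)
d^2M/dt^2 = (18*t^2*e^(6*t) - 6*t*e^(6*t) + e^(6*t) - 1)/(3*t^3)

E[X^2] = d^2M/dt^2 |_{t=0} = 12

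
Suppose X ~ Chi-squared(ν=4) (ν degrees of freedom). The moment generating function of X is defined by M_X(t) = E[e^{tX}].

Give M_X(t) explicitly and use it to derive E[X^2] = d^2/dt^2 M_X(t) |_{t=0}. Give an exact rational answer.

E[X^2] = M′′(0) = 24

M_X(t) = (1 - 2*t)^(-2)
M′(t) = -4/(8*t^3 - 12*t^2 + 6*t - 1)
M′′(t) = 24/(16*t^4 - 32*t^3 + 24*t^2 - 8*t + 1)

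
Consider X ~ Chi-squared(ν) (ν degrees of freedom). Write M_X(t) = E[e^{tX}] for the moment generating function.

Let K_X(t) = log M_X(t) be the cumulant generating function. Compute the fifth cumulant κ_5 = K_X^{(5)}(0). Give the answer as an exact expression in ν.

κ_5 = K^(5)(0) = 384*ν

M_X(t) = (1 - 2*t)^(-ν/2)
K_X(t) = log M_X(t) = -ν*log(1 - 2*t)/2
K^(5)(t) = -384*ν/(32*t^5 - 80*t^4 + 80*t^3 - 40*t^2 + 10*t - 1)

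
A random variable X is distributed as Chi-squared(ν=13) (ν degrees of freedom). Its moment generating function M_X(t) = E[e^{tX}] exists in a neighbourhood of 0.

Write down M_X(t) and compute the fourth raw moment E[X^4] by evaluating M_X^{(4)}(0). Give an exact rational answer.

E[X^4] = d^4M/dt^4 |_{t=0} = 62985

M_X(t) = (1 - 2*t)^(-13/2)
dM/dt = -13/(128*t^7*√(1 - 2*t) - 448*t^6*√(1 - 2*t) + 672*t^5*√(1 - 2*t) - 560*t^4*√(1 - 2*t) + 280*t^3*√(1 - 2*t) - 84*t^2*√(1 - 2*t) + 14*t*√(1 - 2*t) - √(1 - 2*t))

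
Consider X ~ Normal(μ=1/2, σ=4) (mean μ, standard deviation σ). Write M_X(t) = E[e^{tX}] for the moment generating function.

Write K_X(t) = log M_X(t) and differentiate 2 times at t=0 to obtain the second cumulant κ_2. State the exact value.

κ_2 = D^2[K](0) = 16

M_X(t) = e^(8*t^2 + t/2)
K_X(t) = log M_X(t) = 8*t^2 + t/2
D^2[K](t) = 16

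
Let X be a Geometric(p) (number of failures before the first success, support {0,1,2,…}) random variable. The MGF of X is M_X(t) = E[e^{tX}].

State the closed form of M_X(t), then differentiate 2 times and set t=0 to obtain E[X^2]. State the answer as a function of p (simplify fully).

E[X^2] = d^2M/dt^2 |_{t=0} = 1 - 3/p + 2/p^2

M_X(t) = p/(-(1 - p)*e^(t) + 1)
dM/dt = (-p^2*e^(t) + p*e^(t))/(p^2*e^(2*t) - 2*p*e^(2*t) + 2*p*e^(t) + e^(2*t) - 2*e^(t) + 1)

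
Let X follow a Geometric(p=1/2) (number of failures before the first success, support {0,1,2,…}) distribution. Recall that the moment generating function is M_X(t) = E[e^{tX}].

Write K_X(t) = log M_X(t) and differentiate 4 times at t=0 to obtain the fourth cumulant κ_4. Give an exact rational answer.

κ_4 = K^(4)(0) = 26

M_X(t) = 1/(2*(1 - e^(t)/2))
K_X(t) = log M_X(t) = -log(1 - e^(t)/2) - log(2)
K^(4)(t) = (2*e^(3*t) + 16*e^(2*t) + 8*e^(t))/(e^(4*t) - 8*e^(3*t) + 24*e^(2*t) - 32*e^(t) + 16)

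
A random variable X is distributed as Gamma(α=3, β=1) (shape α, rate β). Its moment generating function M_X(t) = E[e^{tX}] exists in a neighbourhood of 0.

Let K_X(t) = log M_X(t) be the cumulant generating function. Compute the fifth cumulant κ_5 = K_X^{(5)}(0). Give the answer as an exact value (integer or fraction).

κ_5 = K′′′′′(0) = 72

M_X(t) = (1 - t)^(-3)
K_X(t) = log M_X(t) = -3*log(1 - t)
K′(t) = -3/(t - 1)
K′′(t) = 3/(t^2 - 2*t + 1)
K′′′(t) = -6/(t^3 - 3*t^2 + 3*t - 1)
K′′′′(t) = 18/(t^4 - 4*t^3 + 6*t^2 - 4*t + 1)
K′′′′′(t) = -72/(t^5 - 5*t^4 + 10*t^3 - 10*t^2 + 5*t - 1)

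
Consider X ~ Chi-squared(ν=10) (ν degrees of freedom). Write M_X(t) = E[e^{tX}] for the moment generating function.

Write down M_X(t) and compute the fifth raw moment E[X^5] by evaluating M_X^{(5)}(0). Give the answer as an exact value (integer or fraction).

E[X^5] = M^(5)(0) = 483840

M_X(t) = (1 - 2*t)^(-5)
M^(5)(t) = 483840/(1024*t^10 - 5120*t^9 + 11520*t^8 - 15360*t^7 + 13440*t^6 - 8064*t^5 + 3360*t^4 - 960*t^3 + 180*t^2 - 20*t + 1)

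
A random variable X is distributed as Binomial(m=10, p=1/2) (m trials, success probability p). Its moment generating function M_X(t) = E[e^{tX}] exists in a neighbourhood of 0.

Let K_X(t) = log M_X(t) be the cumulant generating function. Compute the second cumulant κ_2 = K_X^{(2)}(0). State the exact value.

κ_2 = K^(2)(0) = 5/2

M_X(t) = (e^(t)/2 + 1/2)^10
K_X(t) = log M_X(t) = 10*log(e^(t)/2 + 1/2)
K^(2)(t) = 10*e^(t)/(e^(2*t) + 2*e^(t) + 1)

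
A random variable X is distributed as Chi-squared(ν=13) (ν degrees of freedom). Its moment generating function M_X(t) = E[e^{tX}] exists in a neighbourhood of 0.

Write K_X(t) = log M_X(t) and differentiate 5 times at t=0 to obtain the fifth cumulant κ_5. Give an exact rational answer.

M_X(t) = (1 - 2*t)^(-13/2)
K_X(t) = log M_X(t) = -13*log(1 - 2*t)/2
dK/dt = -13/(2*t - 1)
d^2K/dt^2 = 26/(4*t^2 - 4*t + 1)
d^3K/dt^3 = -104/(8*t^3 - 12*t^2 + 6*t - 1)
d^4K/dt^4 = 624/(16*t^4 - 32*t^3 + 24*t^2 - 8*t + 1)
d^5K/dt^5 = -4992/(32*t^5 - 80*t^4 + 80*t^3 - 40*t^2 + 10*t - 1)

κ_5 = d^5K/dt^5 |_{t=0} = 4992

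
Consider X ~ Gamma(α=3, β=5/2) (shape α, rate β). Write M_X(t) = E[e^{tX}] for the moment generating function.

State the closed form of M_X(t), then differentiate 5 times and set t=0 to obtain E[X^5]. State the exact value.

M_X(t) = 125/(8*(5/2 - t)^3)
M′(t) = 750/(16*t^4 - 160*t^3 + 600*t^2 - 1000*t + 625)
M′′(t) = -6000/(32*t^5 - 400*t^4 + 2000*t^3 - 5000*t^2 + 6250*t - 3125)
M′′′(t) = 60000/(64*t^6 - 960*t^5 + 6000*t^4 - 20000*t^3 + 37500*t^2 - 37500*t + 15625)
M′′′′(t) = -720000/(128*t^7 - 2240*t^6 + 16800*t^5 - 70000*t^4 + 175000*t^3 - 262500*t^2 + 218750*t - 78125)
M′′′′′(t) = 10080000/(256*t^8 - 5120*t^7 + 44800*t^6 - 224000*t^5 + 700000*t^4 - 1400000*t^3 + 1750000*t^2 - 1250000*t + 390625)

E[X^5] = M′′′′′(0) = 16128/625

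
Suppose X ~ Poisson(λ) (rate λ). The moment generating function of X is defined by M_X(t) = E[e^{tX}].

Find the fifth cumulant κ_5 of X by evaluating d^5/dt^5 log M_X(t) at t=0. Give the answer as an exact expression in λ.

κ_5 = K′′′′′(0) = λ

M_X(t) = e^(λ*(e^(t) - 1))
K_X(t) = log M_X(t) = λ*(e^(t) - 1)
K′(t) = λ*e^(t)
K′′(t) = λ*e^(t)
K′′′(t) = λ*e^(t)
K′′′′(t) = λ*e^(t)
K′′′′′(t) = λ*e^(t)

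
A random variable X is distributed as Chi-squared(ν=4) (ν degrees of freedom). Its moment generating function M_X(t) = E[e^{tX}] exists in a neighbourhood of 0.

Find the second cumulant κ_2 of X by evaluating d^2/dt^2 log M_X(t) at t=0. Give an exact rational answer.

κ_2 = K^(2)(0) = 8

M_X(t) = (1 - 2*t)^(-2)
K_X(t) = log M_X(t) = -2*log(1 - 2*t)
K^(2)(t) = 8/(4*t^2 - 4*t + 1)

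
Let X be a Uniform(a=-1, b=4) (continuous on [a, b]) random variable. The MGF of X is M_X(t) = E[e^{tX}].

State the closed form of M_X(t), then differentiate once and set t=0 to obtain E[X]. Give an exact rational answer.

E[X] = D[M](0) = 3/2

M_X(t) = (e^(4*t) - e^(-t))/(5*t)
D[M](t) = (4*t*e^(5*t) + t - e^(5*t) + 1)*e^(-t)/(5*t^2)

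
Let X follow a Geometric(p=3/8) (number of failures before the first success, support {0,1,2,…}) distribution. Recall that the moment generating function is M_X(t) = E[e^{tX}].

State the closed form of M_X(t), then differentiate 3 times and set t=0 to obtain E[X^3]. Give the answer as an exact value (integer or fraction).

E[X^3] = M^(3)(0) = 415/9

M_X(t) = 3/(8*(1 - 5*e^(t)/8))
M^(3)(t) = (375*e^(3*t) + 2400*e^(2*t) + 960*e^(t))/(625*e^(4*t) - 4000*e^(3*t) + 9600*e^(2*t) - 10240*e^(t) + 4096)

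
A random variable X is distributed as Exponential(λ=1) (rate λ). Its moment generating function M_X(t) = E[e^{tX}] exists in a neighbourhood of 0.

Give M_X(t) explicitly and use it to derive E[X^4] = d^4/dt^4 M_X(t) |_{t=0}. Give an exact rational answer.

M_X(t) = 1/(1 - t)
M′(t) = 1/(t^2 - 2*t + 1)
M′′(t) = -2/(t^3 - 3*t^2 + 3*t - 1)
M′′′(t) = 6/(t^4 - 4*t^3 + 6*t^2 - 4*t + 1)
M′′′′(t) = -24/(t^5 - 5*t^4 + 10*t^3 - 10*t^2 + 5*t - 1)

E[X^4] = M′′′′(0) = 24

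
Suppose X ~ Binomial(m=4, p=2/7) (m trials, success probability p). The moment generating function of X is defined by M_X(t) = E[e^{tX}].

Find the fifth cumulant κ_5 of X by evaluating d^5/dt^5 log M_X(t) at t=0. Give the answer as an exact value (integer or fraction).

M_X(t) = (2*e^(t)/7 + 5/7)^4
K_X(t) = log M_X(t) = 4*log(2*e^(t)/7 + 5/7)
D^5[K](t) = (-320*e^(4*t) + 8800*e^(3*t) - 22000*e^(2*t) + 5000*e^(t))/(32*e^(5*t) + 400*e^(4*t) + 2000*e^(3*t) + 5000*e^(2*t) + 6250*e^(t) + 3125)

κ_5 = D^5[K](0) = -8520/16807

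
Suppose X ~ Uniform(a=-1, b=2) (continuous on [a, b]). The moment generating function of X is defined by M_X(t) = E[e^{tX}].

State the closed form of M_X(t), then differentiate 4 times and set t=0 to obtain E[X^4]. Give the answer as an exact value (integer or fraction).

E[X^4] = d^4M/dt^4 |_{t=0} = 11/5

M_X(t) = (e^(2*t) - e^(-t))/(3*t)
dM/dt = (2*t*e^(3*t) + t - e^(3*t) + 1)*e^(-t)/(3*t^2)
d^2M/dt^2 = (4*t^2*e^(3*t) - t^2 - 4*t*e^(3*t) - 2*t + 2*e^(3*t) - 2)*e^(-t)/(3*t^3)
d^3M/dt^3 = (8*t^3*e^(3*t) + t^3 - 12*t^2*e^(3*t) + 3*t^2 + 12*t*e^(3*t) + 6*t - 6*e^(3*t) + 6)*e^(-t)/(3*t^4)
d^4M/dt^4 = (16*t^4*e^(3*t) - t^4 - 32*t^3*e^(3*t) - 4*t^3 + 48*t^2*e^(3*t) - 12*t^2 - 48*t*e^(3*t) - 24*t + 24*e^(3*t) - 24)*e^(-t)/(3*t^5)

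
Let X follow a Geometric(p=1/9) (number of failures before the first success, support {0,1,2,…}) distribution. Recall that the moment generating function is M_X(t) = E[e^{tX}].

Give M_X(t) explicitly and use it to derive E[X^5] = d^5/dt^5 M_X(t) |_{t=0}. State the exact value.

M_X(t) = 1/(9*(1 - 8*e^(t)/9))
M′(t) = 8*e^(t)/(64*e^(2*t) - 144*e^(t) + 81)
M′′(t) = (-64*e^(2*t) - 72*e^(t))/(512*e^(3*t) - 1728*e^(2*t) + 1944*e^(t) - 729)
M′′′(t) = (512*e^(3*t) + 2304*e^(2*t) + 648*e^(t))/(4096*e^(4*t) - 18432*e^(3*t) + 31104*e^(2*t) - 23328*e^(t) + 6561)
M′′′′(t) = (-4096*e^(4*t) - 50688*e^(3*t) - 57024*e^(2*t) - 5832*e^(t))/(32768*e^(5*t) - 184320*e^(4*t) + 414720*e^(3*t) - 466560*e^(2*t) + 262440*e^(t) - 59049)

E[X^5] = M′′′′′(0) = 4993928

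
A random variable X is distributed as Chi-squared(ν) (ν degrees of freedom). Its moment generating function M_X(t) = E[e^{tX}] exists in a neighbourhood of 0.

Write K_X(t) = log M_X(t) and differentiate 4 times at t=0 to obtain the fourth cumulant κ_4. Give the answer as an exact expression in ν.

κ_4 = d^4K/dt^4 |_{t=0} = 48*ν

M_X(t) = (1 - 2*t)^(-ν/2)
K_X(t) = log M_X(t) = -ν*log(1 - 2*t)/2
dK/dt = -ν/(2*t - 1)
d^2K/dt^2 = 2*ν/(4*t^2 - 4*t + 1)
d^3K/dt^3 = -8*ν/(8*t^3 - 12*t^2 + 6*t - 1)
d^4K/dt^4 = 48*ν/(16*t^4 - 32*t^3 + 24*t^2 - 8*t + 1)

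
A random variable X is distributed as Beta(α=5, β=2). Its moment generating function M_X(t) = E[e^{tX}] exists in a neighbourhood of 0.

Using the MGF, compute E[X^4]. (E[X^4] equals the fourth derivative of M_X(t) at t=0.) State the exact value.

M_X(t) = ₁F₁(5; 7; t)
D^4[M](t) = ₁F₁(9; 11; t)/3

E[X^4] = D^4[M](0) = 1/3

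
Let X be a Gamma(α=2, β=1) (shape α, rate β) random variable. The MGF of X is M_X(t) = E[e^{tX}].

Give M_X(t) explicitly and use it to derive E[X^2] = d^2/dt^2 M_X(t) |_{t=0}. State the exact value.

M_X(t) = (1 - t)^(-2)
D^2[M](t) = 6/(t^4 - 4*t^3 + 6*t^2 - 4*t + 1)

E[X^2] = D^2[M](0) = 6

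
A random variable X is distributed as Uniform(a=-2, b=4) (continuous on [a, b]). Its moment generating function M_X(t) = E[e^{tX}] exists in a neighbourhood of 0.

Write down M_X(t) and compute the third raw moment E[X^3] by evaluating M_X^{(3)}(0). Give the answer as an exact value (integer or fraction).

M_X(t) = (e^(4*t) - e^(-2*t))/(6*t)
M^(3)(t) = (32*t^3*e^(6*t) + 4*t^3 - 24*t^2*e^(6*t) + 6*t^2 + 12*t*e^(6*t) + 6*t - 3*e^(6*t) + 3)*e^(-2*t)/(3*t^4)

E[X^3] = M^(3)(0) = 10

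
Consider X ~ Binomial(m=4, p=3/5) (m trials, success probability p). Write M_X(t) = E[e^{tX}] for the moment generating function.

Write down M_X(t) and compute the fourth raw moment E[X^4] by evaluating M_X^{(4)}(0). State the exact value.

M_X(t) = (3*e^(t)/5 + 2/5)^4
D^4[M](t) = 20736*e^(4*t)/625 + 17496*e^(3*t)/625 + 3456*e^(2*t)/625 + 96*e^(t)/625

E[X^4] = D^4[M](0) = 41784/625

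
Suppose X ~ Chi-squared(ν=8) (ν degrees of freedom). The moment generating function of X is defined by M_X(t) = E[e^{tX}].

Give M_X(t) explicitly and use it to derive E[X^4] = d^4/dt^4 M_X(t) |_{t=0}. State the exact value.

M_X(t) = (1 - 2*t)^(-4)
dM/dt = -8/(32*t^5 - 80*t^4 + 80*t^3 - 40*t^2 + 10*t - 1)
d^2M/dt^2 = 80/(64*t^6 - 192*t^5 + 240*t^4 - 160*t^3 + 60*t^2 - 12*t + 1)
d^3M/dt^3 = -960/(128*t^7 - 448*t^6 + 672*t^5 - 560*t^4 + 280*t^3 - 84*t^2 + 14*t - 1)
d^4M/dt^4 = 13440/(256*t^8 - 1024*t^7 + 1792*t^6 - 1792*t^5 + 1120*t^4 - 448*t^3 + 112*t^2 - 16*t + 1)

E[X^4] = d^4M/dt^4 |_{t=0} = 13440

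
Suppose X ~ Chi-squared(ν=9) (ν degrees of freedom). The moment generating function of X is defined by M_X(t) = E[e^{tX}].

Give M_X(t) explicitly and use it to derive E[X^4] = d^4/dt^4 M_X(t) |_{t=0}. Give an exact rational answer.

E[X^4] = M^(4)(0) = 19305

M_X(t) = (1 - 2*t)^(-9/2)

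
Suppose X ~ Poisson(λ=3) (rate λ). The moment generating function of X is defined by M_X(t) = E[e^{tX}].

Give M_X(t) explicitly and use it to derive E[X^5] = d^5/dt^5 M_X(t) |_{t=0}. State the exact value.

M_X(t) = e^(3*e^(t) - 3)
M^(5)(t) = (243*e^(5*t)*e^(3*e^(t)) + 810*e^(4*t)*e^(3*e^(t)) + 675*e^(3*t)*e^(3*e^(t)) + 135*e^(2*t)*e^(3*e^(t)) + 3*e^(t)*e^(3*e^(t)))*e^(-3)

E[X^5] = M^(5)(0) = 1866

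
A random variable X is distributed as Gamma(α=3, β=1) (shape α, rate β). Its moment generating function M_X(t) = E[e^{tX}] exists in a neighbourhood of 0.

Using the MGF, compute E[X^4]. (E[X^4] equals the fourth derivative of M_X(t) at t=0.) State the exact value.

M_X(t) = (1 - t)^(-3)
dM/dt = 3/(t^4 - 4*t^3 + 6*t^2 - 4*t + 1)
d^2M/dt^2 = -12/(t^5 - 5*t^4 + 10*t^3 - 10*t^2 + 5*t - 1)
d^3M/dt^3 = 60/(t^6 - 6*t^5 + 15*t^4 - 20*t^3 + 15*t^2 - 6*t + 1)
d^4M/dt^4 = -360/(t^7 - 7*t^6 + 21*t^5 - 35*t^4 + 35*t^3 - 21*t^2 + 7*t - 1)

E[X^4] = d^4M/dt^4 |_{t=0} = 360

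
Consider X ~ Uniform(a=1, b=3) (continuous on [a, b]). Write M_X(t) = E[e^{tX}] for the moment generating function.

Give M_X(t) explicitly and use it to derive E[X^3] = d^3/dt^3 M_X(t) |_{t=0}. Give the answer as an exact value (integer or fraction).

E[X^3] = M′′′(0) = 10

M_X(t) = (e^(3*t) - e^(t))/(2*t)
M′(t) = (3*t*e^(3*t) - t*e^(t) - e^(3*t) + e^(t))/(2*t^2)
M′′(t) = (9*t^2*e^(3*t) - t^2*e^(t) - 6*t*e^(3*t) + 2*t*e^(t) + 2*e^(3*t) - 2*e^(t))/(2*t^3)
M′′′(t) = (27*t^3*e^(3*t) - t^3*e^(t) - 27*t^2*e^(3*t) + 3*t^2*e^(t) + 18*t*e^(3*t) - 6*t*e^(t) - 6*e^(3*t) + 6*e^(t))/(2*t^4)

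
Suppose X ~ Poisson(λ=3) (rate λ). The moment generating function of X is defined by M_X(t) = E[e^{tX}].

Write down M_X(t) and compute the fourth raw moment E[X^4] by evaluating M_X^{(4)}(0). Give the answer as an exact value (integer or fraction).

M_X(t) = e^(3*e^(t) - 3)
dM/dt = 3*e^(-3)*e^(t)*e^(3*e^(t))
d^2M/dt^2 = (9*e^(2*t)*e^(3*e^(t)) + 3*e^(t)*e^(3*e^(t)))*e^(-3)
d^3M/dt^3 = (27*e^(3*t)*e^(3*e^(t)) + 27*e^(2*t)*e^(3*e^(t)) + 3*e^(t)*e^(3*e^(t)))*e^(-3)
d^4M/dt^4 = (81*e^(4*t)*e^(3*e^(t)) + 162*e^(3*t)*e^(3*e^(t)) + 63*e^(2*t)*e^(3*e^(t)) + 3*e^(t)*e^(3*e^(t)))*e^(-3)

E[X^4] = d^4M/dt^4 |_{t=0} = 309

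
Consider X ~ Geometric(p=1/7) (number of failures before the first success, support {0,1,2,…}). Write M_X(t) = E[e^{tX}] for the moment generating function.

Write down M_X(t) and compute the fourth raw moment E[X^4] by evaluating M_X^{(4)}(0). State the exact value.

E[X^4] = D^4[M](0) = 39390

M_X(t) = 1/(7*(1 - 6*e^(t)/7))
D^4[M](t) = (-1296*e^(4*t) - 16632*e^(3*t) - 19404*e^(2*t) - 2058*e^(t))/(7776*e^(5*t) - 45360*e^(4*t) + 105840*e^(3*t) - 123480*e^(2*t) + 72030*e^(t) - 16807)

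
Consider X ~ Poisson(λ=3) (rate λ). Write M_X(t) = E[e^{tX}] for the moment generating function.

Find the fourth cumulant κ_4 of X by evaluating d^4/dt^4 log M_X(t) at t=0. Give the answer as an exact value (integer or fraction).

κ_4 = d^4K/dt^4 |_{t=0} = 3

M_X(t) = e^(3*e^(t) - 3)
K_X(t) = log M_X(t) = 3*e^(t) - 3
dK/dt = 3*e^(t)
d^2K/dt^2 = 3*e^(t)
d^3K/dt^3 = 3*e^(t)
d^4K/dt^4 = 3*e^(t)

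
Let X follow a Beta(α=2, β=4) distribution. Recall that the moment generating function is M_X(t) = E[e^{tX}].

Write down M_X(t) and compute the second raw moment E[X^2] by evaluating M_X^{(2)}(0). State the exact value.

M_X(t) = ₁F₁(2; 6; t)
M′(t) = ₁F₁(3; 7; t)/3
M′′(t) = ₁F₁(4; 8; t)/7

E[X^2] = M′′(0) = 1/7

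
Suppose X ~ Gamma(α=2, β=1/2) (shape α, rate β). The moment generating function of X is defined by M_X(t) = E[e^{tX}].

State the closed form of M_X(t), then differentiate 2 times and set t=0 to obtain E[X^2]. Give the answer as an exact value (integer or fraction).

E[X^2] = M′′(0) = 24

M_X(t) = 1/(4*(1/2 - t)^2)
M′(t) = -4/(8*t^3 - 12*t^2 + 6*t - 1)
M′′(t) = 24/(16*t^4 - 32*t^3 + 24*t^2 - 8*t + 1)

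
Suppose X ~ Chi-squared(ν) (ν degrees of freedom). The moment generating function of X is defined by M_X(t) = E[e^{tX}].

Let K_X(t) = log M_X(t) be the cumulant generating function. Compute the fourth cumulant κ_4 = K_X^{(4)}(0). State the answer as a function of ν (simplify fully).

κ_4 = d^4K/dt^4 |_{t=0} = 48*ν

M_X(t) = (1 - 2*t)^(-ν/2)
K_X(t) = log M_X(t) = -ν*log(1 - 2*t)/2
dK/dt = -ν/(2*t - 1)
d^2K/dt^2 = 2*ν/(4*t^2 - 4*t + 1)
d^3K/dt^3 = -8*ν/(8*t^3 - 12*t^2 + 6*t - 1)
d^4K/dt^4 = 48*ν/(16*t^4 - 32*t^3 + 24*t^2 - 8*t + 1)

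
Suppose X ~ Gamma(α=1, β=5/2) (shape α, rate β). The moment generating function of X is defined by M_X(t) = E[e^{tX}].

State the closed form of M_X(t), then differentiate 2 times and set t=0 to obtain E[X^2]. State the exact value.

M_X(t) = 5/(2*(5/2 - t))
M′(t) = 10/(4*t^2 - 20*t + 25)
M′′(t) = -40/(8*t^3 - 60*t^2 + 150*t - 125)

E[X^2] = M′′(0) = 8/25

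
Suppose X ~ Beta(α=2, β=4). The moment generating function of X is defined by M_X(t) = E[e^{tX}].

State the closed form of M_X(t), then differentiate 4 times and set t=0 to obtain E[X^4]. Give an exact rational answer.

M_X(t) = ₁F₁(2; 6; t)
D^4[M](t) = 5*₁F₁(6; 10; t)/126

E[X^4] = D^4[M](0) = 5/126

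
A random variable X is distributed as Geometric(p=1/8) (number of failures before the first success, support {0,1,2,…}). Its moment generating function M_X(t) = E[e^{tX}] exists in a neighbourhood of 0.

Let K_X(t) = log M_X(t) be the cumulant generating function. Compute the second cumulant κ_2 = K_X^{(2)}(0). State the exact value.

M_X(t) = 1/(8*(1 - 7*e^(t)/8))
K_X(t) = log M_X(t) = -log(1 - 7*e^(t)/8) - 3*log(2)
K^(2)(t) = 56*e^(t)/(49*e^(2*t) - 112*e^(t) + 64)

κ_2 = K^(2)(0) = 56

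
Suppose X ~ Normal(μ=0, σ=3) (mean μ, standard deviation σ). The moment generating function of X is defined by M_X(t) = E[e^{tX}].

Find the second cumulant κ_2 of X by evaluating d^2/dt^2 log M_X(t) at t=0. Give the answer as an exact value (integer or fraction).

κ_2 = K^(2)(0) = 9

M_X(t) = e^(9*t^2/2)
K_X(t) = log M_X(t) = 9*t^2/2
K^(2)(t) = 9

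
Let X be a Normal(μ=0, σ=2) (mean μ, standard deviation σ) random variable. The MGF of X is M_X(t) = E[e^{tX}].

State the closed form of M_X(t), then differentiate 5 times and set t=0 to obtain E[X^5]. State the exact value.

E[X^5] = M^(5)(0) = 0

M_X(t) = e^(2*t^2)
M^(5)(t) = 1024*t^5*e^(2*t^2) + 2560*t^3*e^(2*t^2) + 960*t*e^(2*t^2)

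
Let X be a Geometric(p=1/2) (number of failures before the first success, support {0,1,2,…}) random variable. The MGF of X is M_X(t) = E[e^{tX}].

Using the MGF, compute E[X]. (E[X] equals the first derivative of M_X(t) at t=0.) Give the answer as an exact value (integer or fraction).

M_X(t) = 1/(2*(1 - e^(t)/2))
dM/dt = e^(t)/(e^(2*t) - 4*e^(t) + 4)

E[X] = dM/dt |_{t=0} = 1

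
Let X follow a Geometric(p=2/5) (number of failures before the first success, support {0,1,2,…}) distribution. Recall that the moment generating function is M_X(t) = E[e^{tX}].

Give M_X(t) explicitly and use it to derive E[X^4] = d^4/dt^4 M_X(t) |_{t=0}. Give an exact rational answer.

E[X^4] = M^(4)(0) = 276

M_X(t) = 2/(5*(1 - 3*e^(t)/5))
M^(4)(t) = (-162*e^(4*t) - 2970*e^(3*t) - 4950*e^(2*t) - 750*e^(t))/(243*e^(5*t) - 2025*e^(4*t) + 6750*e^(3*t) - 11250*e^(2*t) + 9375*e^(t) - 3125)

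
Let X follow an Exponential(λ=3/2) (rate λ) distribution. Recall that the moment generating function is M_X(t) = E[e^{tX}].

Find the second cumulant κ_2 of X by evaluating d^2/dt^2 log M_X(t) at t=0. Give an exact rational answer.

M_X(t) = 3/(2*(3/2 - t))
K_X(t) = log M_X(t) = -log(3/2 - t) - log(2) + log(3)
K^(2)(t) = 4/(4*t^2 - 12*t + 9)

κ_2 = K^(2)(0) = 4/9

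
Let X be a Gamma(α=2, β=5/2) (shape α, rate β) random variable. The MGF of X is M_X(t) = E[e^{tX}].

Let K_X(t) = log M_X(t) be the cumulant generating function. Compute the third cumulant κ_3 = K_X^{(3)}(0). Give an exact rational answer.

κ_3 = D^3[K](0) = 32/125

M_X(t) = 25/(4*(5/2 - t)^2)
K_X(t) = log M_X(t) = -2*log(5/2 - t) - 2*log(2) + 2*log(5)
D^3[K](t) = -32/(8*t^3 - 60*t^2 + 150*t - 125)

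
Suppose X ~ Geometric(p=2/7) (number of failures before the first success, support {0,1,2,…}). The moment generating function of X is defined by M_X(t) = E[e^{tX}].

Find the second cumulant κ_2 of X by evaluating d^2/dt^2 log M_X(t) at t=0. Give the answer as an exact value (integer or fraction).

κ_2 = D^2[K](0) = 35/4

M_X(t) = 2/(7*(1 - 5*e^(t)/7))
K_X(t) = log M_X(t) = -log(1 - 5*e^(t)/7) - log(7) + log(2)
D^2[K](t) = 35*e^(t)/(25*e^(2*t) - 70*e^(t) + 49)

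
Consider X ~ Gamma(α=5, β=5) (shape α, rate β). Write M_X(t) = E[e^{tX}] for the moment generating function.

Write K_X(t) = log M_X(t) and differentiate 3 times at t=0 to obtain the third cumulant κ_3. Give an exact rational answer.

M_X(t) = 3125/(5 - t)^5
K_X(t) = log M_X(t) = -5*log(5 - t) + 5*log(5)
D^3[K](t) = -10/(t^3 - 15*t^2 + 75*t - 125)

κ_3 = D^3[K](0) = 2/25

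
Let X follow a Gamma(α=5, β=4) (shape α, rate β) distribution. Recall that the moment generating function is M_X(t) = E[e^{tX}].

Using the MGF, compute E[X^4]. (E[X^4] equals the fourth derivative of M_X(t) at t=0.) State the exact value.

M_X(t) = 1024/(4 - t)^5
D^4[M](t) = -1720320/(t^9 - 36*t^8 + 576*t^7 - 5376*t^6 + 32256*t^5 - 129024*t^4 + 344064*t^3 - 589824*t^2 + 589824*t - 262144)

E[X^4] = D^4[M](0) = 105/16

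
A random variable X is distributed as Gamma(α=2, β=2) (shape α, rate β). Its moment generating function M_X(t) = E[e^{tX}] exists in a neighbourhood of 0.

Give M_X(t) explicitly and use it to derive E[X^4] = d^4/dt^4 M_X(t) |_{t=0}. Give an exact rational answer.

E[X^4] = d^4M/dt^4 |_{t=0} = 15/2

M_X(t) = 4/(2 - t)^2
dM/dt = -8/(t^3 - 6*t^2 + 12*t - 8)
d^2M/dt^2 = 24/(t^4 - 8*t^3 + 24*t^2 - 32*t + 16)
d^3M/dt^3 = -96/(t^5 - 10*t^4 + 40*t^3 - 80*t^2 + 80*t - 32)
d^4M/dt^4 = 480/(t^6 - 12*t^5 + 60*t^4 - 160*t^3 + 240*t^2 - 192*t + 64)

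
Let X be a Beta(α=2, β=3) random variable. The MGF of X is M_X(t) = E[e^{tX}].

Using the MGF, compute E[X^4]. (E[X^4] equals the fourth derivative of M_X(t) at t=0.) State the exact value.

M_X(t) = ₁F₁(2; 5; t)
M′(t) = 2*₁F₁(3; 6; t)/5
M′′(t) = ₁F₁(4; 7; t)/5
M′′′(t) = 4*₁F₁(5; 8; t)/35
M′′′′(t) = ₁F₁(6; 9; t)/14

E[X^4] = M′′′′(0) = 1/14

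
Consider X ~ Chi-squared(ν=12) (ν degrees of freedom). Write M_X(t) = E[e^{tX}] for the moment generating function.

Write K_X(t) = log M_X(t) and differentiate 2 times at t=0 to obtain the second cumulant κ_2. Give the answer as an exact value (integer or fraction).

M_X(t) = (1 - 2*t)^(-6)
K_X(t) = log M_X(t) = -6*log(1 - 2*t)
D^2[K](t) = 24/(4*t^2 - 4*t + 1)

κ_2 = D^2[K](0) = 24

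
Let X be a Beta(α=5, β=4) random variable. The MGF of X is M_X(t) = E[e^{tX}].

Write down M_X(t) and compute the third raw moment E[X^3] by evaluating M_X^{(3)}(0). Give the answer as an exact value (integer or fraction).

M_X(t) = ₁F₁(5; 9; t)
M^(3)(t) = 7*₁F₁(8; 12; t)/33

E[X^3] = M^(3)(0) = 7/33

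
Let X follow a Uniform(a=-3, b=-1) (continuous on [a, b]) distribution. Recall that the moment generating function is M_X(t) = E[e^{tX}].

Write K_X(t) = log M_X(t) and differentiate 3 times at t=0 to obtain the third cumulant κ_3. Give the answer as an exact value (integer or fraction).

M_X(t) = (e^(-t) - e^(-3*t))/(2*t)
K_X(t) = log M_X(t) = -log(t) + log(e^(-t) - e^(-3*t)) - log(2)
D^3[K](t) = (8*t^3*e^(4*t) + 8*t^3*e^(2*t) - 2*e^(6*t) + 6*e^(4*t) - 6*e^(2*t) + 2)/(t^3*e^(6*t) - 3*t^3*e^(4*t) + 3*t^3*e^(2*t) - t^3)

κ_3 = D^3[K](0) = 0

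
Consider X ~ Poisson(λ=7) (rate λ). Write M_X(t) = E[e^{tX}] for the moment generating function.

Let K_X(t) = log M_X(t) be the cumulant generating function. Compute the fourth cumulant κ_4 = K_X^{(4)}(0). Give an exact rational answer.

κ_4 = d^4K/dt^4 |_{t=0} = 7

M_X(t) = e^(7*e^(t) - 7)
K_X(t) = log M_X(t) = 7*e^(t) - 7
dK/dt = 7*e^(t)
d^2K/dt^2 = 7*e^(t)
d^3K/dt^3 = 7*e^(t)
d^4K/dt^4 = 7*e^(t)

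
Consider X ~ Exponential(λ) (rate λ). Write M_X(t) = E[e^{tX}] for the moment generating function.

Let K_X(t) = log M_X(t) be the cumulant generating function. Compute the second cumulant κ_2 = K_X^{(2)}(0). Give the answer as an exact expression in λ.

κ_2 = d^2K/dt^2 |_{t=0} = λ^(-2)

M_X(t) = λ/(λ - t)
K_X(t) = log M_X(t) = log(λ) - log(λ - t)
dK/dt = -1/(-λ + t)
d^2K/dt^2 = 1/(λ^2 - 2*λ*t + t^2)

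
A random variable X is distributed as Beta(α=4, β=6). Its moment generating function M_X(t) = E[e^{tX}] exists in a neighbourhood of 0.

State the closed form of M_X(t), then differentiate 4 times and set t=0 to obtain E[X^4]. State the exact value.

E[X^4] = M′′′′(0) = 7/143

M_X(t) = ₁F₁(4; 10; t)
M′(t) = 2*₁F₁(5; 11; t)/5
M′′(t) = 2*₁F₁(6; 12; t)/11
M′′′(t) = ₁F₁(7; 13; t)/11
M′′′′(t) = 7*₁F₁(8; 14; t)/143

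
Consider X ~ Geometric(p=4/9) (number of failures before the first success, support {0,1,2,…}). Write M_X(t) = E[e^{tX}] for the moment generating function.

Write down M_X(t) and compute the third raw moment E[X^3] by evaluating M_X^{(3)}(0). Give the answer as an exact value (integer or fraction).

M_X(t) = 4/(9*(1 - 5*e^(t)/9))
M^(3)(t) = (500*e^(3*t) + 3600*e^(2*t) + 1620*e^(t))/(625*e^(4*t) - 4500*e^(3*t) + 12150*e^(2*t) - 14580*e^(t) + 6561)

E[X^3] = M^(3)(0) = 715/32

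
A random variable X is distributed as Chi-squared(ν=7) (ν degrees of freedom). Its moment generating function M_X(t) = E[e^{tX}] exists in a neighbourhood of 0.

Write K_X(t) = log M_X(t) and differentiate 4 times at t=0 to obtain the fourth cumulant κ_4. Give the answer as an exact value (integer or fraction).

κ_4 = D^4[K](0) = 336

M_X(t) = (1 - 2*t)^(-7/2)
K_X(t) = log M_X(t) = -7*log(1 - 2*t)/2
D^4[K](t) = 336/(16*t^4 - 32*t^3 + 24*t^2 - 8*t + 1)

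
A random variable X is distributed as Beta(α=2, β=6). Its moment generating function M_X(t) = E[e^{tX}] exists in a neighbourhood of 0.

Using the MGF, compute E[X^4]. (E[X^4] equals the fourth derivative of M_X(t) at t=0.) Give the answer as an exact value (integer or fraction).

E[X^4] = d^4M/dt^4 |_{t=0} = 1/66

M_X(t) = ₁F₁(2; 8; t)
dM/dt = ₁F₁(3; 9; t)/4
d^2M/dt^2 = ₁F₁(4; 10; t)/12
d^3M/dt^3 = ₁F₁(5; 11; t)/30
d^4M/dt^4 = ₁F₁(6; 12; t)/66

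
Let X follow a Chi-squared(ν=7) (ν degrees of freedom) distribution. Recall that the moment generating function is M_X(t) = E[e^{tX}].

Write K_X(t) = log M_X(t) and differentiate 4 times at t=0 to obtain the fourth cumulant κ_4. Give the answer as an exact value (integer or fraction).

κ_4 = K′′′′(0) = 336

M_X(t) = (1 - 2*t)^(-7/2)
K_X(t) = log M_X(t) = -7*log(1 - 2*t)/2
K′(t) = -7/(2*t - 1)
K′′(t) = 14/(4*t^2 - 4*t + 1)
K′′′(t) = -56/(8*t^3 - 12*t^2 + 6*t - 1)
K′′′′(t) = 336/(16*t^4 - 32*t^3 + 24*t^2 - 8*t + 1)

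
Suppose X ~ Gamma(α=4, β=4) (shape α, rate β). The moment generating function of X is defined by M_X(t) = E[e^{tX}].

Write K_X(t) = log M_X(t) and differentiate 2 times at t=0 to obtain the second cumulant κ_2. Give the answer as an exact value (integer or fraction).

κ_2 = K′′(0) = 1/4

M_X(t) = 256/(4 - t)^4
K_X(t) = log M_X(t) = -4*log(4 - t) + 8*log(2)
K′(t) = -4/(t - 4)
K′′(t) = 4/(t^2 - 8*t + 16)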